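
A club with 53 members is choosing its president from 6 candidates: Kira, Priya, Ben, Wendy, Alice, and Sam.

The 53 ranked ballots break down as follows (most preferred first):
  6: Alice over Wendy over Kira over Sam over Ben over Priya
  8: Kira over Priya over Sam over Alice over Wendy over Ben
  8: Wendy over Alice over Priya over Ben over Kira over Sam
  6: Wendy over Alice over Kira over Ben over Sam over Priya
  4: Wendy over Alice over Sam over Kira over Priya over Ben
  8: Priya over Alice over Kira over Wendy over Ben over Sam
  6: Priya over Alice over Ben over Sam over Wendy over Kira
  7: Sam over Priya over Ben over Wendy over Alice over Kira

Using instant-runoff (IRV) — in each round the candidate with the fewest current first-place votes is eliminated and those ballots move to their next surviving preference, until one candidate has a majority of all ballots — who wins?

Priya

Round 1: Kira 8, Priya 14, Ben 0, Wendy 18, Alice 6, Sam 7. Ben eliminated.
Round 2: Kira 8, Priya 14, Wendy 18, Alice 6, Sam 7. Alice eliminated.
Round 3: Kira 8, Priya 14, Wendy 24, Sam 7. Sam eliminated.
Round 4: Kira 8, Priya 21, Wendy 24. Kira eliminated.
Round 5: Priya 29, Wendy 24. Priya has a majority (≥27).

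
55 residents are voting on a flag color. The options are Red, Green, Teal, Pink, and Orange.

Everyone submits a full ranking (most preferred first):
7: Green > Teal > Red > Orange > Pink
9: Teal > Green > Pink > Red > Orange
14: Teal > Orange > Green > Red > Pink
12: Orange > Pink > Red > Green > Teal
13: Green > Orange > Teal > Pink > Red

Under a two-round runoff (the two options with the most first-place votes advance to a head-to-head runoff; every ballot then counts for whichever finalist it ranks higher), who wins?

Green

Round 1 first-place votes: Red 0, Green 20, Teal 23, Pink 0, Orange 12. Teal and Green advance.
Runoff: Teal is ranked above Green on 23 ballots, Green above Teal on 32.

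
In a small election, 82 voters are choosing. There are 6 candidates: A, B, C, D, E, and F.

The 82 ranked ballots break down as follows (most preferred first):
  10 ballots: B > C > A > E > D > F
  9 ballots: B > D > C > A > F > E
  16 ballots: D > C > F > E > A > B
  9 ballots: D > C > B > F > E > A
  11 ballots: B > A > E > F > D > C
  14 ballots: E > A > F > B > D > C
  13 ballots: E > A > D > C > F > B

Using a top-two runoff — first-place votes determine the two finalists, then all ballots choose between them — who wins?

Round 1 first-place votes: A 0, B 30, C 0, D 25, E 27, F 0. B and E advance.
Runoff: B is ranked above E on 39 ballots, E above B on 43.

E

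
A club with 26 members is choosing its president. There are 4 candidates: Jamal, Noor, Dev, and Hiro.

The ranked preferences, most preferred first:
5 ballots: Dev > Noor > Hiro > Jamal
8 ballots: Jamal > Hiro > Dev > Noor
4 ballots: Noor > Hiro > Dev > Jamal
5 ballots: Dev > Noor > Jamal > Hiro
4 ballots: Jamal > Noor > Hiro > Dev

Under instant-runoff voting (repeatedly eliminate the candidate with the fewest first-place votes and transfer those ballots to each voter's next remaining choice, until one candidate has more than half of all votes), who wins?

Dev

Round 1: Jamal 12, Noor 4, Dev 10, Hiro 0. Hiro eliminated.
Round 2: Jamal 12, Noor 4, Dev 10. Noor eliminated.
Round 3: Jamal 12, Dev 14. Dev has a majority (≥14).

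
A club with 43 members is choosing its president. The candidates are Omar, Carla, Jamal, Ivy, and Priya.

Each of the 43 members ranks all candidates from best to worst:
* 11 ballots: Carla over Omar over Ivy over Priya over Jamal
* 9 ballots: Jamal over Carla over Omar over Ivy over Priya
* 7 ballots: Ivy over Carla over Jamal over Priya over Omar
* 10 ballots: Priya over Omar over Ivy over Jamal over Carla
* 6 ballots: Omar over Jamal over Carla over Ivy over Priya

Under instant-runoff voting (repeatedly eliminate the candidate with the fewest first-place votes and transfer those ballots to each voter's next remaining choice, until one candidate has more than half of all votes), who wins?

Round 1: Omar 6, Carla 11, Jamal 9, Ivy 7, Priya 10. Omar eliminated.
Round 2: Carla 11, Jamal 15, Ivy 7, Priya 10. Ivy eliminated.
Round 3: Carla 18, Jamal 15, Priya 10. Priya eliminated.
Round 4: Carla 18, Jamal 25. Jamal has a majority (≥22).

Jamal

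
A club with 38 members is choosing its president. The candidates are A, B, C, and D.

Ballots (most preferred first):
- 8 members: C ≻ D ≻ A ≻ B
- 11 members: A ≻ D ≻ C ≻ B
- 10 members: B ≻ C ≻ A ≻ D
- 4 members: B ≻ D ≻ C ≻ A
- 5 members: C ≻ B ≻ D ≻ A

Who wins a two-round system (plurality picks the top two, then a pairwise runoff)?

C

Round 1 first-place votes: A 11, B 14, C 13, D 0. B and C advance.
Runoff: B is ranked above C on 14 ballots, C above B on 24.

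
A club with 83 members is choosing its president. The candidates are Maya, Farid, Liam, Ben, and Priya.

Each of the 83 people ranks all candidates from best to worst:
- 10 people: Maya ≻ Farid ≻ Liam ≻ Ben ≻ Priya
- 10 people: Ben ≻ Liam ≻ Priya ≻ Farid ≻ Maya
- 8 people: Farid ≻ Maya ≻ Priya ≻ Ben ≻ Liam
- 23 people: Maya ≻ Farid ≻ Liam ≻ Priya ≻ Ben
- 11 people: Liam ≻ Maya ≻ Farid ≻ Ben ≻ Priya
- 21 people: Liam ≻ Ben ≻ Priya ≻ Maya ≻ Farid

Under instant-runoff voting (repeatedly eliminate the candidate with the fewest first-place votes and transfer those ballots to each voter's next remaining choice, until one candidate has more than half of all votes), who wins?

Round 1: Maya 33, Farid 8, Liam 32, Ben 10, Priya 0. Priya eliminated.
Round 2: Maya 33, Farid 8, Liam 32, Ben 10. Farid eliminated.
Round 3: Maya 41, Liam 32, Ben 10. Ben eliminated.
Round 4: Maya 41, Liam 42. Liam has a majority (≥42).

Liam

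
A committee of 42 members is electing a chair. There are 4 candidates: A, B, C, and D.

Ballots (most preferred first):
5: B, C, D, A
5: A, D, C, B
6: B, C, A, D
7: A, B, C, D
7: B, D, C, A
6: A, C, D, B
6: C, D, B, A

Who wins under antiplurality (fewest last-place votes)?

C

Last-place votes: A 18, B 11, C 0, D 13.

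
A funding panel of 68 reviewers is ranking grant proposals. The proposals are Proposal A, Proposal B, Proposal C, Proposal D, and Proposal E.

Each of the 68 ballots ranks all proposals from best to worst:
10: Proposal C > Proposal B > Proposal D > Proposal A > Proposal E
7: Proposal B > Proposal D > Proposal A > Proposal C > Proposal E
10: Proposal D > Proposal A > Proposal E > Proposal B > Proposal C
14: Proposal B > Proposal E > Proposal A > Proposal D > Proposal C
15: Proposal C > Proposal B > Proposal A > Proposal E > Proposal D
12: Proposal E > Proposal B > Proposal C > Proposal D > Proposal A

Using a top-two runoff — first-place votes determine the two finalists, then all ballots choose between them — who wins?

Round 1 first-place votes: Proposal A 0, Proposal B 21, Proposal C 25, Proposal D 10, Proposal E 12. Proposal C and Proposal B advance.
Runoff: Proposal C is ranked above Proposal B on 25 ballots, Proposal B above Proposal C on 43.

Proposal B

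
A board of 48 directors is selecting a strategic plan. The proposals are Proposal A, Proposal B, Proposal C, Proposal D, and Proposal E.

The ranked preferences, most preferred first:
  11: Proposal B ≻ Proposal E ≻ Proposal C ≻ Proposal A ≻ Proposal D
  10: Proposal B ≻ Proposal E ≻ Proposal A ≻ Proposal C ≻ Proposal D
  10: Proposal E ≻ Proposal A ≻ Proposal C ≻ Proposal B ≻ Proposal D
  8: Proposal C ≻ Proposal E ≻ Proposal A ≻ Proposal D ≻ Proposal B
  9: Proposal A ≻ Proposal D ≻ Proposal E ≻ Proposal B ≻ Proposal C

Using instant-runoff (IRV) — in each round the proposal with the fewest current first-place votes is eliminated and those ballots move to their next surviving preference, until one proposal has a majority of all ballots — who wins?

Round 1: Proposal A 9, Proposal B 21, Proposal C 8, Proposal D 0, Proposal E 10. Proposal D eliminated.
Round 2: Proposal A 9, Proposal B 21, Proposal C 8, Proposal E 10. Proposal C eliminated.
Round 3: Proposal A 9, Proposal B 21, Proposal E 18. Proposal A eliminated.
Round 4: Proposal B 21, Proposal E 27. Proposal E has a majority (≥25).

Proposal E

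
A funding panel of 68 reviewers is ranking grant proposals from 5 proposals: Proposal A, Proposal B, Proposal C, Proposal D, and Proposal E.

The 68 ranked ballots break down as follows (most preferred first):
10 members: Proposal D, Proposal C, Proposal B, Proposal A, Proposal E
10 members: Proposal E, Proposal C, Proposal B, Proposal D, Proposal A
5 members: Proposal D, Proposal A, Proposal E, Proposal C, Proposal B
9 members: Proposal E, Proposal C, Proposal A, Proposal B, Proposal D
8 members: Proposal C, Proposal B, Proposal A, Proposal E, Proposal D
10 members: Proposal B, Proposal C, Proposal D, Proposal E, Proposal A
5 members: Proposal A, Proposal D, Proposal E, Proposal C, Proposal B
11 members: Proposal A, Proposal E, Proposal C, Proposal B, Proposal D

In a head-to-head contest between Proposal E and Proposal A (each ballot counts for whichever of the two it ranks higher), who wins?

Proposal A

Proposal E is ranked above Proposal A on 29 ballots; Proposal A above Proposal E on 39.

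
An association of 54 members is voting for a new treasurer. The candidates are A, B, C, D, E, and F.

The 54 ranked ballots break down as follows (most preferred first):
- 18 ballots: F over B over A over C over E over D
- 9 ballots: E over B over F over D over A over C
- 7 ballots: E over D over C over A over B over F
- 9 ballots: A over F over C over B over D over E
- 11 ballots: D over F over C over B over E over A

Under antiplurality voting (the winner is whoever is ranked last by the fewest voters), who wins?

B

Last-place votes: A 11, B 0, C 9, D 18, E 9, F 7.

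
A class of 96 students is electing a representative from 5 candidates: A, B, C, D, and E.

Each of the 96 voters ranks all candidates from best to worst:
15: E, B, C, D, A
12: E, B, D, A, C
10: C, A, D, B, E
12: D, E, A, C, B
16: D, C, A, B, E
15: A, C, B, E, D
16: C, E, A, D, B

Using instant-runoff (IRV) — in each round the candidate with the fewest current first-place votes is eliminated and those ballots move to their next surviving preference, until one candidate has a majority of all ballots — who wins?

C

Round 1: A 15, B 0, C 26, D 28, E 27. B eliminated.
Round 2: A 15, C 26, D 28, E 27. A eliminated.
Round 3: C 41, D 28, E 27. E eliminated.
Round 4: C 56, D 40. C has a majority (≥49).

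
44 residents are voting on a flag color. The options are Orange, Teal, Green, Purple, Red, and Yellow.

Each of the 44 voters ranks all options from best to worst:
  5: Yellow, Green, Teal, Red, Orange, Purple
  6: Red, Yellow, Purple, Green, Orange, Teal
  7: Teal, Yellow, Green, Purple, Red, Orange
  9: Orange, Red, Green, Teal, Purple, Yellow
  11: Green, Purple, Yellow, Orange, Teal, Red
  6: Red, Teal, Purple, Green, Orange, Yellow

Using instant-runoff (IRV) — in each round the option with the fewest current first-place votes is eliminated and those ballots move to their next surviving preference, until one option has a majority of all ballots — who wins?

Green

Round 1: Orange 9, Teal 7, Green 11, Purple 0, Red 12, Yellow 5. Purple eliminated.
Round 2: Orange 9, Teal 7, Green 11, Red 12, Yellow 5. Yellow eliminated.
Round 3: Orange 9, Teal 7, Green 16, Red 12. Teal eliminated.
Round 4: Orange 9, Green 23, Red 12. Green has a majority (≥23).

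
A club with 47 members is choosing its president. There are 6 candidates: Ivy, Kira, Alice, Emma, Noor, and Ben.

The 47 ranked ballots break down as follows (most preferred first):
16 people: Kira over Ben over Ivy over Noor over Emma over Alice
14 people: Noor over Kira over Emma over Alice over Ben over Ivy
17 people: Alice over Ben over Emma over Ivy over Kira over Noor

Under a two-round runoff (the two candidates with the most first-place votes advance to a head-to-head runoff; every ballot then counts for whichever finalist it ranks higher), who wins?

Round 1 first-place votes: Ivy 0, Kira 16, Alice 17, Emma 0, Noor 14, Ben 0. Alice and Kira advance.
Runoff: Alice is ranked above Kira on 17 ballots, Kira above Alice on 30.

Kira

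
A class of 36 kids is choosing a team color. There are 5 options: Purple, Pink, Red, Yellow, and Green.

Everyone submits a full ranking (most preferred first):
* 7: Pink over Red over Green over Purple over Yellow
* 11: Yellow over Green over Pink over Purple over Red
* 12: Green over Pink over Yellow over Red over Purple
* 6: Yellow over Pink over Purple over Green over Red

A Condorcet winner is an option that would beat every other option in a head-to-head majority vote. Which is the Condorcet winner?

Green vs Purple: 30–6
Green vs Pink: 23–13
Green vs Red: 29–7
Green vs Yellow: 19–17
Green beats every other option.

Green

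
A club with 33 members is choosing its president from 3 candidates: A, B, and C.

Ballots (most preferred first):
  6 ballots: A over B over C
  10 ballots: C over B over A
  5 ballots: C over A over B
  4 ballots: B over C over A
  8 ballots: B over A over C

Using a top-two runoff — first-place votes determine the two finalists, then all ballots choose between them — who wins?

Round 1 first-place votes: A 6, B 12, C 15. C and B advance.
Runoff: C is ranked above B on 15 ballots, B above C on 18.

B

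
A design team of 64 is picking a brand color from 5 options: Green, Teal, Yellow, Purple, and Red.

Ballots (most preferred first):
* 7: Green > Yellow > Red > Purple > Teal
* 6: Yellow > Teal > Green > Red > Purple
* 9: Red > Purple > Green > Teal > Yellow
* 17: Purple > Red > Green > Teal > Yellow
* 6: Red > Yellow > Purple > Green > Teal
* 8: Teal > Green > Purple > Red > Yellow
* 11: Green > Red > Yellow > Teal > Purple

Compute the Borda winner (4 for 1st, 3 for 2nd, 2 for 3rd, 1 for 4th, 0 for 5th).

Red

Green: 7×4 + 6×2 + 9×2 + 17×2 + 6×1 + 8×3 + 11×4 = 166
Teal: 7×0 + 6×3 + 9×1 + 17×1 + 6×0 + 8×4 + 11×1 = 87
Yellow: 7×3 + 6×4 + 9×0 + 17×0 + 6×3 + 8×0 + 11×2 = 85
Purple: 7×1 + 6×0 + 9×3 + 17×4 + 6×2 + 8×2 + 11×0 = 130
Red: 7×2 + 6×1 + 9×4 + 17×3 + 6×4 + 8×1 + 11×3 = 172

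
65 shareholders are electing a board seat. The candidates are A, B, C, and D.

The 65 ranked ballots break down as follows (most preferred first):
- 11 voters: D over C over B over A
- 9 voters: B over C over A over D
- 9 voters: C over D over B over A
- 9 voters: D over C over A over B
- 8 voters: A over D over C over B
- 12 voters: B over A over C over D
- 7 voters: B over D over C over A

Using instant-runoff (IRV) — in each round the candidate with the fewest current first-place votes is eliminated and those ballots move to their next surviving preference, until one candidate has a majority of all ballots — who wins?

Round 1: A 8, B 28, C 9, D 20. A eliminated.
Round 2: B 28, C 9, D 28. C eliminated.
Round 3: B 28, D 37. D has a majority (≥33).

D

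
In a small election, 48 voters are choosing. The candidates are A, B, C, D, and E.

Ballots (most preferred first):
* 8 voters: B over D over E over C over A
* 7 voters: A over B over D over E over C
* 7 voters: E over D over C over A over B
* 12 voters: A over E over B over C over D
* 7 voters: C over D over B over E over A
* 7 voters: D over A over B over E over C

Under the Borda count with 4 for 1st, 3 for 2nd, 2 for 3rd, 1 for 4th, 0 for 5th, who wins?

D

A: 8×0 + 7×4 + 7×1 + 12×4 + 7×0 + 7×3 = 104
B: 8×4 + 7×3 + 7×0 + 12×2 + 7×2 + 7×2 = 105
C: 8×1 + 7×0 + 7×2 + 12×1 + 7×4 + 7×0 = 62
D: 8×3 + 7×2 + 7×3 + 12×0 + 7×3 + 7×4 = 108
E: 8×2 + 7×1 + 7×4 + 12×3 + 7×1 + 7×1 = 101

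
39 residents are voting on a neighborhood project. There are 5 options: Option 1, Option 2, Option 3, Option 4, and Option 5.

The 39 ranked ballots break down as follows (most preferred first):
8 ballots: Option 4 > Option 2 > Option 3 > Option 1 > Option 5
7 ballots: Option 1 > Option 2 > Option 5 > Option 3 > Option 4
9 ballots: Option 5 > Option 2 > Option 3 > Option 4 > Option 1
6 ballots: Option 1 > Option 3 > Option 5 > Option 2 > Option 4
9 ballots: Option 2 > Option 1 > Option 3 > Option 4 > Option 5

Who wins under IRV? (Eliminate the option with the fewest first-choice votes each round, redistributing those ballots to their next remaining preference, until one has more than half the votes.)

Option 2

Round 1: Option 1 13, Option 2 9, Option 3 0, Option 4 8, Option 5 9. Option 3 eliminated.
Round 2: Option 1 13, Option 2 9, Option 4 8, Option 5 9. Option 4 eliminated.
Round 3: Option 1 13, Option 2 17, Option 5 9. Option 5 eliminated.
Round 4: Option 1 13, Option 2 26. Option 2 has a majority (≥20).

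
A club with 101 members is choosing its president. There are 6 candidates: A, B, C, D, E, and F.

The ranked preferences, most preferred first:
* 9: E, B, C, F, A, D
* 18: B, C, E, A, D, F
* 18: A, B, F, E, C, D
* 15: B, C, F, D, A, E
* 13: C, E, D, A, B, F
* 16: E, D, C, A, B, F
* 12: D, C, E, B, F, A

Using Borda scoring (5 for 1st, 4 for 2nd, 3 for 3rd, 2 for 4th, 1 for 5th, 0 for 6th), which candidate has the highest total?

A: 9×1 + 18×2 + 18×5 + 15×1 + 13×2 + 16×2 + 12×0 = 208
B: 9×4 + 18×5 + 18×4 + 15×5 + 13×1 + 16×1 + 12×2 = 326
C: 9×3 + 18×4 + 18×1 + 15×4 + 13×5 + 16×3 + 12×4 = 338
D: 9×0 + 18×1 + 18×0 + 15×2 + 13×3 + 16×4 + 12×5 = 211
E: 9×5 + 18×3 + 18×2 + 15×0 + 13×4 + 16×5 + 12×3 = 303
F: 9×2 + 18×0 + 18×3 + 15×3 + 13×0 + 16×0 + 12×1 = 129

C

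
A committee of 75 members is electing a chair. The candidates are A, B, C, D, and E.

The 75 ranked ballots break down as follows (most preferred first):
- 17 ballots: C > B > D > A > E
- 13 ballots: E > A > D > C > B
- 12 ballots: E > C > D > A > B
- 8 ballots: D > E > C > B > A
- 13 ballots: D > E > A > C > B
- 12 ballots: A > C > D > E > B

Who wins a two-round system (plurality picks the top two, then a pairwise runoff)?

D

Round 1 first-place votes: A 12, B 0, C 17, D 21, E 25. E and D advance.
Runoff: E is ranked above D on 25 ballots, D above E on 50.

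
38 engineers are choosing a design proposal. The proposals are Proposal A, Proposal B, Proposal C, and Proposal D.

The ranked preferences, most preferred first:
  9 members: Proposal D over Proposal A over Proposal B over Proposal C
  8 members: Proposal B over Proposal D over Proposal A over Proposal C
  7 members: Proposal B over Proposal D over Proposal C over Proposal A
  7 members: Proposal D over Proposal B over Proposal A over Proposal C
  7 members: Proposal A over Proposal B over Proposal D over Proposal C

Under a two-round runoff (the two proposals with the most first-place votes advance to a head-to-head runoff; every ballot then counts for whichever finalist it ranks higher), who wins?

Proposal B

Round 1 first-place votes: Proposal A 7, Proposal B 15, Proposal C 0, Proposal D 16. Proposal D and Proposal B advance.
Runoff: Proposal D is ranked above Proposal B on 16 ballots, Proposal B above Proposal D on 22.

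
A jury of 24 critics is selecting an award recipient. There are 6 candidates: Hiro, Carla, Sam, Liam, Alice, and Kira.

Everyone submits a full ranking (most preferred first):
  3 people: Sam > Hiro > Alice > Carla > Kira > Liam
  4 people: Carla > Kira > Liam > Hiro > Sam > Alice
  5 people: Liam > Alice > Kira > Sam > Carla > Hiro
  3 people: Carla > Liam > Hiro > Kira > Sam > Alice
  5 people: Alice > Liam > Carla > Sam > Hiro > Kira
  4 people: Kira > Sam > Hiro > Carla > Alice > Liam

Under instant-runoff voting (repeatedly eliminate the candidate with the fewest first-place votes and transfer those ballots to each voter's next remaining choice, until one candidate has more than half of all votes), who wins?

Alice

Round 1: Hiro 0, Carla 7, Sam 3, Liam 5, Alice 5, Kira 4. Hiro eliminated.
Round 2: Carla 7, Sam 3, Liam 5, Alice 5, Kira 4. Sam eliminated.
Round 3: Carla 7, Liam 5, Alice 8, Kira 4. Kira eliminated.
Round 4: Carla 11, Liam 5, Alice 8. Liam eliminated.
Round 5: Carla 11, Alice 13. Alice has a majority (≥13).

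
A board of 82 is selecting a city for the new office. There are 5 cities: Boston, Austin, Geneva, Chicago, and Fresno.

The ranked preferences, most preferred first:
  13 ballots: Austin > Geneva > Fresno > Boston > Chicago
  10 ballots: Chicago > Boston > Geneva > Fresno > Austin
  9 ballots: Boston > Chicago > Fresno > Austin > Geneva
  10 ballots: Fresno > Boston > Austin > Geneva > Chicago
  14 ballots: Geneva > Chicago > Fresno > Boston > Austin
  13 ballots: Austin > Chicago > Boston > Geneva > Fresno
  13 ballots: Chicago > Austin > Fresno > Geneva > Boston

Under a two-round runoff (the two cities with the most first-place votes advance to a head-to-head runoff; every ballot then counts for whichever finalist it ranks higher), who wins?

Chicago

Round 1 first-place votes: Boston 9, Austin 26, Geneva 14, Chicago 23, Fresno 10. Austin and Chicago advance.
Runoff: Austin is ranked above Chicago on 36 ballots, Chicago above Austin on 46.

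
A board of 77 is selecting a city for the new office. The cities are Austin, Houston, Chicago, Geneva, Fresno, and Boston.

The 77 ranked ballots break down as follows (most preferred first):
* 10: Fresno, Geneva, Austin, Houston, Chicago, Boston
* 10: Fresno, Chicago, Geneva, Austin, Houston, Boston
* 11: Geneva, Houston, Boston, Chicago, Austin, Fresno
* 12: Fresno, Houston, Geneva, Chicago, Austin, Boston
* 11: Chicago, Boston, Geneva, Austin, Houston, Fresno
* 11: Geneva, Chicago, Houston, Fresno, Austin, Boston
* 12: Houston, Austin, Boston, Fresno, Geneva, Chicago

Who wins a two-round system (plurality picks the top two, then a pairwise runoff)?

Fresno

Round 1 first-place votes: Austin 0, Houston 12, Chicago 11, Geneva 22, Fresno 32, Boston 0. Fresno and Geneva advance.
Runoff: Fresno is ranked above Geneva on 44 ballots, Geneva above Fresno on 33.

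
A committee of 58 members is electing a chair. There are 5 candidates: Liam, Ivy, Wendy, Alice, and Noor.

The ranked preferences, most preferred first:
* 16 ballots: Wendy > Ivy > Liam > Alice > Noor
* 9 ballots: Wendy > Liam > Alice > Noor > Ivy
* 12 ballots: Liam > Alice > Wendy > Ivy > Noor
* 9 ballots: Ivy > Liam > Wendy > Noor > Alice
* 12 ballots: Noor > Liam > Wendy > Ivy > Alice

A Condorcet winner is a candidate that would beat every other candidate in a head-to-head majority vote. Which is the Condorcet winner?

Liam vs Ivy: 33–25
Liam vs Wendy: 33–25
Liam vs Alice: 58–0
Liam vs Noor: 46–12
Liam beats every other candidate.

Liam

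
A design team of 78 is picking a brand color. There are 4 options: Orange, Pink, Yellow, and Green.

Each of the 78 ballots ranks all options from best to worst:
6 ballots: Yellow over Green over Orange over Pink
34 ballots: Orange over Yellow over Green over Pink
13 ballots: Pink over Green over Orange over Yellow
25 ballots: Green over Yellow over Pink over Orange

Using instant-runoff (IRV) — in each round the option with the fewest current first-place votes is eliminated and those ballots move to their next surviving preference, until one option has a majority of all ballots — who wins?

Green

Round 1: Orange 34, Pink 13, Yellow 6, Green 25. Yellow eliminated.
Round 2: Orange 34, Pink 13, Green 31. Pink eliminated.
Round 3: Orange 34, Green 44. Green has a majority (≥40).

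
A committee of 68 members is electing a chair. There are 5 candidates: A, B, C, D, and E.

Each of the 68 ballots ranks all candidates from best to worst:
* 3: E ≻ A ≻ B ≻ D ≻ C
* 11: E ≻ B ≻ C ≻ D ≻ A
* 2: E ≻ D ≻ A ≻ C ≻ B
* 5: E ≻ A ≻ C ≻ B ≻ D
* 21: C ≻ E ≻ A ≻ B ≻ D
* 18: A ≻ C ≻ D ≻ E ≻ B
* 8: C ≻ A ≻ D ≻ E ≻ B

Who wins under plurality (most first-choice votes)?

First-place votes: A 18, B 0, C 29, D 0, E 21.

C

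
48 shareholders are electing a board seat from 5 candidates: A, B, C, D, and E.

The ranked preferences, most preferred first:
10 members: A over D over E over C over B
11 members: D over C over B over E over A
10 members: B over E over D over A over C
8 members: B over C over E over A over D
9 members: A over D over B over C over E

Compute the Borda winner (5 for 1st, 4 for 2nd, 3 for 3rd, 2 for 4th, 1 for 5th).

D

A: 10×5 + 11×1 + 10×2 + 8×2 + 9×5 = 142
B: 10×1 + 11×3 + 10×5 + 8×5 + 9×3 = 160
C: 10×2 + 11×4 + 10×1 + 8×4 + 9×2 = 124
D: 10×4 + 11×5 + 10×3 + 8×1 + 9×4 = 169
E: 10×3 + 11×2 + 10×4 + 8×3 + 9×1 = 125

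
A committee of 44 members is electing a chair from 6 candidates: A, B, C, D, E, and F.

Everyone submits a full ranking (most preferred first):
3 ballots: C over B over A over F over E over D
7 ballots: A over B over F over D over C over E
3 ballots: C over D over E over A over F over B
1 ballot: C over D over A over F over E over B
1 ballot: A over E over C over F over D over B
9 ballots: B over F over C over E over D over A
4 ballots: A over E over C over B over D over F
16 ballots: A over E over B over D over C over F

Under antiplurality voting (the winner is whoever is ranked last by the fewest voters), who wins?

C

Last-place votes: A 9, B 5, C 0, D 3, E 7, F 20.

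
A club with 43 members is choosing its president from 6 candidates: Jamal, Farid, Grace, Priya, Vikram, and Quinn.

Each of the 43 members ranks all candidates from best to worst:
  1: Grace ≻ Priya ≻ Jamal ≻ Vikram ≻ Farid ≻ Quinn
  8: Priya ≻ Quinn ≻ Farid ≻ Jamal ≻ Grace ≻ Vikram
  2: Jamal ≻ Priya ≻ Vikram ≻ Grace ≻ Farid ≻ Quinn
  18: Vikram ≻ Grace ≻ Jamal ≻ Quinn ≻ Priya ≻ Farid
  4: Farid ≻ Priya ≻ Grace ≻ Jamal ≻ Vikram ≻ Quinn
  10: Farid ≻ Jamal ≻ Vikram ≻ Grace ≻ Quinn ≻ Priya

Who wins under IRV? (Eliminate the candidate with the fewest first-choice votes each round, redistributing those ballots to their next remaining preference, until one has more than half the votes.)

Round 1: Jamal 2, Farid 14, Grace 1, Priya 8, Vikram 18, Quinn 0. Quinn eliminated.
Round 2: Jamal 2, Farid 14, Grace 1, Priya 8, Vikram 18. Grace eliminated.
Round 3: Jamal 2, Farid 14, Priya 9, Vikram 18. Jamal eliminated.
Round 4: Farid 14, Priya 11, Vikram 18. Priya eliminated.
Round 5: Farid 22, Vikram 21. Farid has a majority (≥22).

Farid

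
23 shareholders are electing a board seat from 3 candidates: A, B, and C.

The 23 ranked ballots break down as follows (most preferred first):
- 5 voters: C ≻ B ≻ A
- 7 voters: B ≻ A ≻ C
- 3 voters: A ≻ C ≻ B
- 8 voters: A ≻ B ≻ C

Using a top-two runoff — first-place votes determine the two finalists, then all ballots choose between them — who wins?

Round 1 first-place votes: A 11, B 7, C 5. A and B advance.
Runoff: A is ranked above B on 11 ballots, B above A on 12.

B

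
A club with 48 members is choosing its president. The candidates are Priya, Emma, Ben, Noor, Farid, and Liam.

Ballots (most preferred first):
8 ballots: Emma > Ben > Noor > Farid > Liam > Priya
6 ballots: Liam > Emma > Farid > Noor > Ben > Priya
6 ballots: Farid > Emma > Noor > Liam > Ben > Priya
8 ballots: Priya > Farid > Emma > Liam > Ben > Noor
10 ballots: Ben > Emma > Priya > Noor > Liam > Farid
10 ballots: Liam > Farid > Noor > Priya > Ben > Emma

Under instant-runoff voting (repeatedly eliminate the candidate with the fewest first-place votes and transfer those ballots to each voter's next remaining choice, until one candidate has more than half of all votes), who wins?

Emma

Round 1: Priya 8, Emma 8, Ben 10, Noor 0, Farid 6, Liam 16. Noor eliminated.
Round 2: Priya 8, Emma 8, Ben 10, Farid 6, Liam 16. Farid eliminated.
Round 3: Priya 8, Emma 14, Ben 10, Liam 16. Priya eliminated.
Round 4: Emma 22, Ben 10, Liam 16. Ben eliminated.
Round 5: Emma 32, Liam 16. Emma has a majority (≥25).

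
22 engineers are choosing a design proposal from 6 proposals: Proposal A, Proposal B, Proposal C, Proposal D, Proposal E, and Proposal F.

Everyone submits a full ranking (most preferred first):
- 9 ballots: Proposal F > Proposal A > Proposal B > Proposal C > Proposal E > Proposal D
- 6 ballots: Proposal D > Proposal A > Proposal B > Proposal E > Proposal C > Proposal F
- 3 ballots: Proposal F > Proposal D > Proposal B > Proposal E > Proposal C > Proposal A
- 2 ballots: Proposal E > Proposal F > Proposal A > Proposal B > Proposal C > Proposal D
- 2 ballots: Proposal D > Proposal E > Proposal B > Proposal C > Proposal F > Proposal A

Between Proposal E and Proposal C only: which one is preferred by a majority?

Proposal E

Proposal E is ranked above Proposal C on 13 ballots; Proposal C above Proposal E on 9.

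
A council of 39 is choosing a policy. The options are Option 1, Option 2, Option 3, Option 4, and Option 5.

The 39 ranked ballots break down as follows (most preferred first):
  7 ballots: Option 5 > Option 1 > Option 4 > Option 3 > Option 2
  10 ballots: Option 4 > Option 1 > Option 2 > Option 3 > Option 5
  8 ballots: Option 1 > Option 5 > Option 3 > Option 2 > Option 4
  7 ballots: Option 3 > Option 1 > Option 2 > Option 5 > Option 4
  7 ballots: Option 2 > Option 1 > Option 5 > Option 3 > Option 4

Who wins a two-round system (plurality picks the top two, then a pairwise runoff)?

Option 1

Round 1 first-place votes: Option 1 8, Option 2 7, Option 3 7, Option 4 10, Option 5 7. Option 4 and Option 1 advance.
Runoff: Option 4 is ranked above Option 1 on 10 ballots, Option 1 above Option 4 on 29.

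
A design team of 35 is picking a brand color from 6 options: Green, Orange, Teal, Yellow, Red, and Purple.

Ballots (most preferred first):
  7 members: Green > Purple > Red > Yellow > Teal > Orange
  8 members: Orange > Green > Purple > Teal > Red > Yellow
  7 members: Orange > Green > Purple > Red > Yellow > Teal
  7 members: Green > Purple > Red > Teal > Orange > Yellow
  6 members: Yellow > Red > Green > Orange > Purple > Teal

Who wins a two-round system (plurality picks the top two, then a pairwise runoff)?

Green

Round 1 first-place votes: Green 14, Orange 15, Teal 0, Yellow 6, Red 0, Purple 0. Orange and Green advance.
Runoff: Orange is ranked above Green on 15 ballots, Green above Orange on 20.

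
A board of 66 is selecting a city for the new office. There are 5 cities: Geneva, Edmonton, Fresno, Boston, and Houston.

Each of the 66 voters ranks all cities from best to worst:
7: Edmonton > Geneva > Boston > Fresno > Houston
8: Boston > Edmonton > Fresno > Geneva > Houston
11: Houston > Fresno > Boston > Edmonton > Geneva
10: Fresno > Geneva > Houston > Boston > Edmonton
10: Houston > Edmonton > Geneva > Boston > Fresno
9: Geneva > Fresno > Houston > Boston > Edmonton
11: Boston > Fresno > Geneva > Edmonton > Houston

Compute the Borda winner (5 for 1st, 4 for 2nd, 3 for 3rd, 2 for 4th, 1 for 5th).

Fresno

Geneva: 7×4 + 8×2 + 11×1 + 10×4 + 10×3 + 9×5 + 11×3 = 203
Edmonton: 7×5 + 8×4 + 11×2 + 10×1 + 10×4 + 9×1 + 11×2 = 170
Fresno: 7×2 + 8×3 + 11×4 + 10×5 + 10×1 + 9×4 + 11×4 = 222
Boston: 7×3 + 8×5 + 11×3 + 10×2 + 10×2 + 9×2 + 11×5 = 207
Houston: 7×1 + 8×1 + 11×5 + 10×3 + 10×5 + 9×3 + 11×1 = 188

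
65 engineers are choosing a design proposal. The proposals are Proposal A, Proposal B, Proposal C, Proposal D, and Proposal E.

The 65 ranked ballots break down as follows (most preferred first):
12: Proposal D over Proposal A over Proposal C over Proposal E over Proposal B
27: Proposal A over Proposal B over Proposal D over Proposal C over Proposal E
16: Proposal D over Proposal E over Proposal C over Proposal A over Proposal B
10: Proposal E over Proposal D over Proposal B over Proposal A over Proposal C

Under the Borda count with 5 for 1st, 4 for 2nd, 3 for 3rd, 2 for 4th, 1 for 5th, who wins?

Proposal D

Proposal A: 12×4 + 27×5 + 16×2 + 10×2 = 235
Proposal B: 12×1 + 27×4 + 16×1 + 10×3 = 166
Proposal C: 12×3 + 27×2 + 16×3 + 10×1 = 148
Proposal D: 12×5 + 27×3 + 16×5 + 10×4 = 261
Proposal E: 12×2 + 27×1 + 16×4 + 10×5 = 165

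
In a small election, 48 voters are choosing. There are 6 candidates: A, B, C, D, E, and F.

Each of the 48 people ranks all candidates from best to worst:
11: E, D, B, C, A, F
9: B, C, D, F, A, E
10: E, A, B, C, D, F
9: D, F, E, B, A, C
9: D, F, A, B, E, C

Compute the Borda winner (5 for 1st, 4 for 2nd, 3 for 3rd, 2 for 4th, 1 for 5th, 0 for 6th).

A: 11×1 + 9×1 + 10×4 + 9×1 + 9×3 = 96
B: 11×3 + 9×5 + 10×3 + 9×2 + 9×2 = 144
C: 11×2 + 9×4 + 10×2 + 9×0 + 9×0 = 78
D: 11×4 + 9×3 + 10×1 + 9×5 + 9×5 = 171
E: 11×5 + 9×0 + 10×5 + 9×3 + 9×1 = 141
F: 11×0 + 9×2 + 10×0 + 9×4 + 9×4 = 90

D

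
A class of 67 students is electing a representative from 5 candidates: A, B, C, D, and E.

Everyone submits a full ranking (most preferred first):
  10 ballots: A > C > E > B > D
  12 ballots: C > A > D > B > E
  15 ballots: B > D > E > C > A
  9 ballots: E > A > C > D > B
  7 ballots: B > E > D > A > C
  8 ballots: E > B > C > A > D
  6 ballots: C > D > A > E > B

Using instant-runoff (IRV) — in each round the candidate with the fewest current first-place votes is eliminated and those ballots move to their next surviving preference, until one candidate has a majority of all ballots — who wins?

Round 1: A 10, B 22, C 18, D 0, E 17. D eliminated.
Round 2: A 10, B 22, C 18, E 17. A eliminated.
Round 3: B 22, C 28, E 17. E eliminated.
Round 4: B 30, C 37. C has a majority (≥34).

C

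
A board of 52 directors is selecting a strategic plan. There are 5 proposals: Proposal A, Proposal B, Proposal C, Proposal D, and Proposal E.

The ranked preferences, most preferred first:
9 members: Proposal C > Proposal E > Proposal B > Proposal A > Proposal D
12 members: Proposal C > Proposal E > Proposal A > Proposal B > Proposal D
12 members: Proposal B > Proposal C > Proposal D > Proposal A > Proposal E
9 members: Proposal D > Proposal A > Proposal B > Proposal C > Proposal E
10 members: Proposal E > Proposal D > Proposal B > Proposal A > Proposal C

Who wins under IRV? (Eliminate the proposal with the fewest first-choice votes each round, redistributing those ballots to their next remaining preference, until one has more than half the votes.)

Proposal B

Round 1: Proposal A 0, Proposal B 12, Proposal C 21, Proposal D 9, Proposal E 10. Proposal A eliminated.
Round 2: Proposal B 12, Proposal C 21, Proposal D 9, Proposal E 10. Proposal D eliminated.
Round 3: Proposal B 21, Proposal C 21, Proposal E 10. Proposal E eliminated.
Round 4: Proposal B 31, Proposal C 21. Proposal B has a majority (≥27).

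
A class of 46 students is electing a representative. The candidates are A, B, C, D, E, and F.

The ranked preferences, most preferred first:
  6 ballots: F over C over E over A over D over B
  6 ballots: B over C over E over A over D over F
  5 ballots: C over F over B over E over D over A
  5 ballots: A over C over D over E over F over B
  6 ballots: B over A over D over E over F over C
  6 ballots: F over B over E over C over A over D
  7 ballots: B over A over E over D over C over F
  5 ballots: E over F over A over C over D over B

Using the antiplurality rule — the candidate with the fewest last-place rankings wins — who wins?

E

Last-place votes: A 5, B 16, C 6, D 6, E 0, F 13.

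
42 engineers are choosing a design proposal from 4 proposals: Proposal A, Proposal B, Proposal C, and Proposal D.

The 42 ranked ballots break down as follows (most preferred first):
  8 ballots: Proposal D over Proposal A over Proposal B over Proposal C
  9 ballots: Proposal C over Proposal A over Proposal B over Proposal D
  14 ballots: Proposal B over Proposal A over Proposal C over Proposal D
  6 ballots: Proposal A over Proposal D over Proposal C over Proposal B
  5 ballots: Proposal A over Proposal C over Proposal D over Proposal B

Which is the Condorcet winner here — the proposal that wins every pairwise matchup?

Proposal A vs Proposal B: 28–14
Proposal A vs Proposal C: 33–9
Proposal A vs Proposal D: 34–8
Proposal A beats every other proposal.

Proposal A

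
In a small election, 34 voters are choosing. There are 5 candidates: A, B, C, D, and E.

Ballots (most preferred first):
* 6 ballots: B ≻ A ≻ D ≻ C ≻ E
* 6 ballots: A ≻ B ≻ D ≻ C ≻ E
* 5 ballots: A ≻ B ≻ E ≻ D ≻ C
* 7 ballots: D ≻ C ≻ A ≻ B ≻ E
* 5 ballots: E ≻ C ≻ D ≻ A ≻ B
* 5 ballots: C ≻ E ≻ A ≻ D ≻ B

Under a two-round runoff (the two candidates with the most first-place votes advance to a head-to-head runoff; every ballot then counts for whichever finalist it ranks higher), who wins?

Round 1 first-place votes: A 11, B 6, C 5, D 7, E 5. A and D advance.
Runoff: A is ranked above D on 22 ballots, D above A on 12.

A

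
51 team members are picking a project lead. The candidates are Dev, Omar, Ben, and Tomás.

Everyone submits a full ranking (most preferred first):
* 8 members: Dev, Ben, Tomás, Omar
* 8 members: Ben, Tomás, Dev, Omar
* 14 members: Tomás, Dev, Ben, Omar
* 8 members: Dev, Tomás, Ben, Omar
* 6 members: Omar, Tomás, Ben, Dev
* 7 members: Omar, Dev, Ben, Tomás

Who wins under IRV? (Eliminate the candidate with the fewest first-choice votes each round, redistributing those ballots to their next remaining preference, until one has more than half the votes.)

Tomás

Round 1: Dev 16, Omar 13, Ben 8, Tomás 14. Ben eliminated.
Round 2: Dev 16, Omar 13, Tomás 22. Omar eliminated.
Round 3: Dev 23, Tomás 28. Tomás has a majority (≥26).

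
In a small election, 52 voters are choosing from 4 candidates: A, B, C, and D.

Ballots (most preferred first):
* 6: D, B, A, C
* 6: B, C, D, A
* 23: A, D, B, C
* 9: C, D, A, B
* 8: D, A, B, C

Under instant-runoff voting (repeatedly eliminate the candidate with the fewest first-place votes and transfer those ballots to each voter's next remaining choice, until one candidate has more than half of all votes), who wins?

A

Round 1: A 23, B 6, C 9, D 14. B eliminated.
Round 2: A 23, C 15, D 14. D eliminated.
Round 3: A 37, C 15. A has a majority (≥27).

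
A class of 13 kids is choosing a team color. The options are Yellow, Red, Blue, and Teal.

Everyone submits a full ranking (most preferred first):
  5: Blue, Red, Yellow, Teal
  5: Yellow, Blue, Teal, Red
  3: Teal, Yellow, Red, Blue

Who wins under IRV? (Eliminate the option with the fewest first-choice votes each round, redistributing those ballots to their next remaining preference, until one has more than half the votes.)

Yellow

Round 1: Yellow 5, Red 0, Blue 5, Teal 3. Red eliminated.
Round 2: Yellow 5, Blue 5, Teal 3. Teal eliminated.
Round 3: Yellow 8, Blue 5. Yellow has a majority (≥7).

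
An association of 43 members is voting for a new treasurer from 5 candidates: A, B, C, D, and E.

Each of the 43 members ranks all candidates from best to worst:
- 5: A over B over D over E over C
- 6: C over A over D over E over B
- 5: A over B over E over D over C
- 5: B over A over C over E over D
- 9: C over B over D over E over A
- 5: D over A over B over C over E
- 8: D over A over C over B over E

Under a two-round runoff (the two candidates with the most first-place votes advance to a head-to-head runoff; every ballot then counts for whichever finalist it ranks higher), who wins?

D

Round 1 first-place votes: A 10, B 5, C 15, D 13, E 0. C and D advance.
Runoff: C is ranked above D on 20 ballots, D above C on 23.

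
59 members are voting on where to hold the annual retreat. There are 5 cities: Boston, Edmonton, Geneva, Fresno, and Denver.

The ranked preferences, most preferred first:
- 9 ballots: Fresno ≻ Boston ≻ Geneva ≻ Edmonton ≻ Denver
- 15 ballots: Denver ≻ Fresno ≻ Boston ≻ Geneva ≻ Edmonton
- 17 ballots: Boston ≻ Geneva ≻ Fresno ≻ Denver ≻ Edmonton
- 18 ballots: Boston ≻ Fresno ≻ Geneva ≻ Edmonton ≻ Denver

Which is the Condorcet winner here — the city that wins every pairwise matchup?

Boston vs Edmonton: 59–0
Boston vs Geneva: 59–0
Boston vs Fresno: 35–24
Boston vs Denver: 44–15
Boston beats every other city.

Boston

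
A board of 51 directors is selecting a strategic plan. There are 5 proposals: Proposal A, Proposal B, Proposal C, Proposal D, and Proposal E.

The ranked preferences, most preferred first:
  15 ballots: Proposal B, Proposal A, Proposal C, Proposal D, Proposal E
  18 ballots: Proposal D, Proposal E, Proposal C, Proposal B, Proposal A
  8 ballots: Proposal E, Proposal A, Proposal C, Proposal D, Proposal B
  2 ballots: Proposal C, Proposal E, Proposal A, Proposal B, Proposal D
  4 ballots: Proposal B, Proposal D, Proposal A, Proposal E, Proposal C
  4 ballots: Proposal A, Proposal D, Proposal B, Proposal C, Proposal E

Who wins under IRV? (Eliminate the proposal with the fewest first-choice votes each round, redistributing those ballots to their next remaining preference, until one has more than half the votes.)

Round 1: Proposal A 4, Proposal B 19, Proposal C 2, Proposal D 18, Proposal E 8. Proposal C eliminated.
Round 2: Proposal A 4, Proposal B 19, Proposal D 18, Proposal E 10. Proposal A eliminated.
Round 3: Proposal B 19, Proposal D 22, Proposal E 10. Proposal E eliminated.
Round 4: Proposal B 21, Proposal D 30. Proposal D has a majority (≥26).

Proposal D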